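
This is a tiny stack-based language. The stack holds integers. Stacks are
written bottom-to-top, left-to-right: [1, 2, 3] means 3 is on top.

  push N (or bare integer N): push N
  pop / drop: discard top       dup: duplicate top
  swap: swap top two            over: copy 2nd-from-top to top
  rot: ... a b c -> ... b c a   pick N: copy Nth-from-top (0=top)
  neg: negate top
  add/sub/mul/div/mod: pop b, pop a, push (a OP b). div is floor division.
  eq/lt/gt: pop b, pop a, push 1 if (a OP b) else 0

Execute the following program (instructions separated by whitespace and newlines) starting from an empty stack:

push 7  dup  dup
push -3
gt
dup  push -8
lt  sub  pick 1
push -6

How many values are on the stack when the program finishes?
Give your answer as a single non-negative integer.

After 'push 7': stack = [7] (depth 1)
After 'dup': stack = [7, 7] (depth 2)
After 'dup': stack = [7, 7, 7] (depth 3)
After 'push -3': stack = [7, 7, 7, -3] (depth 4)
After 'gt': stack = [7, 7, 1] (depth 3)
After 'dup': stack = [7, 7, 1, 1] (depth 4)
After 'push -8': stack = [7, 7, 1, 1, -8] (depth 5)
After 'lt': stack = [7, 7, 1, 0] (depth 4)
After 'sub': stack = [7, 7, 1] (depth 3)
After 'pick 1': stack = [7, 7, 1, 7] (depth 4)
After 'push -6': stack = [7, 7, 1, 7, -6] (depth 5)

Answer: 5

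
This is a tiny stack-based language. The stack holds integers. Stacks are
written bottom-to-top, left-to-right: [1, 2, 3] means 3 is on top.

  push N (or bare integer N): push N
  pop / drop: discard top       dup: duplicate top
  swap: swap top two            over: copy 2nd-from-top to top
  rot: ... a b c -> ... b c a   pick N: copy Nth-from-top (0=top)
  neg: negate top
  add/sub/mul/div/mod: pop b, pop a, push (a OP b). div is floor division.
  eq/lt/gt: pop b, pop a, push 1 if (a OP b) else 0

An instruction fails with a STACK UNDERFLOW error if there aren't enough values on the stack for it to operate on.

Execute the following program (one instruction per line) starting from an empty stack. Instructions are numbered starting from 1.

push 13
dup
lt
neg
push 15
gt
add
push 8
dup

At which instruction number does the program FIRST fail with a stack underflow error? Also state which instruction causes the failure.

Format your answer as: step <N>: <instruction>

Answer: step 7: add

Derivation:
Step 1 ('push 13'): stack = [13], depth = 1
Step 2 ('dup'): stack = [13, 13], depth = 2
Step 3 ('lt'): stack = [0], depth = 1
Step 4 ('neg'): stack = [0], depth = 1
Step 5 ('push 15'): stack = [0, 15], depth = 2
Step 6 ('gt'): stack = [0], depth = 1
Step 7 ('add'): needs 2 value(s) but depth is 1 — STACK UNDERFLOW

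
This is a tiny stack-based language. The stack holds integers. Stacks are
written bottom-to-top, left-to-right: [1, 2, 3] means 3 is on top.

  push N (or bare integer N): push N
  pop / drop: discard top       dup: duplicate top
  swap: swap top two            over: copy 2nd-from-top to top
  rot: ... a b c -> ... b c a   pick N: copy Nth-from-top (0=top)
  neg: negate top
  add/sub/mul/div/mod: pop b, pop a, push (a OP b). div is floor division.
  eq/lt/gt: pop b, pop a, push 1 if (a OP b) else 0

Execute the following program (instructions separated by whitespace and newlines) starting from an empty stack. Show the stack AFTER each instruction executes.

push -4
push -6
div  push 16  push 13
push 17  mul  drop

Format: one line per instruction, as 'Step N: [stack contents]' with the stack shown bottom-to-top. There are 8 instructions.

Step 1: [-4]
Step 2: [-4, -6]
Step 3: [0]
Step 4: [0, 16]
Step 5: [0, 16, 13]
Step 6: [0, 16, 13, 17]
Step 7: [0, 16, 221]
Step 8: [0, 16]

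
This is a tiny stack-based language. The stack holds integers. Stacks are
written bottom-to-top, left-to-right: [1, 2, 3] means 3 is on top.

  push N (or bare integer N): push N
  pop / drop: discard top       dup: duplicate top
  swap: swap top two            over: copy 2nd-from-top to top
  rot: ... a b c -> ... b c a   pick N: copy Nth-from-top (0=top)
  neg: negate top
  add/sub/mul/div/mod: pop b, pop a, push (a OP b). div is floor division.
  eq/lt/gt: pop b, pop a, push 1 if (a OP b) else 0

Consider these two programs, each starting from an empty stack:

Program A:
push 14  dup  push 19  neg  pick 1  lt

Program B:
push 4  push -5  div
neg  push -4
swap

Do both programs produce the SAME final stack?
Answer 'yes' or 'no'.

Answer: no

Derivation:
Program A trace:
  After 'push 14': [14]
  After 'dup': [14, 14]
  After 'push 19': [14, 14, 19]
  After 'neg': [14, 14, -19]
  After 'pick 1': [14, 14, -19, 14]
  After 'lt': [14, 14, 1]
Program A final stack: [14, 14, 1]

Program B trace:
  After 'push 4': [4]
  After 'push -5': [4, -5]
  After 'div': [-1]
  After 'neg': [1]
  After 'push -4': [1, -4]
  After 'swap': [-4, 1]
Program B final stack: [-4, 1]
Same: no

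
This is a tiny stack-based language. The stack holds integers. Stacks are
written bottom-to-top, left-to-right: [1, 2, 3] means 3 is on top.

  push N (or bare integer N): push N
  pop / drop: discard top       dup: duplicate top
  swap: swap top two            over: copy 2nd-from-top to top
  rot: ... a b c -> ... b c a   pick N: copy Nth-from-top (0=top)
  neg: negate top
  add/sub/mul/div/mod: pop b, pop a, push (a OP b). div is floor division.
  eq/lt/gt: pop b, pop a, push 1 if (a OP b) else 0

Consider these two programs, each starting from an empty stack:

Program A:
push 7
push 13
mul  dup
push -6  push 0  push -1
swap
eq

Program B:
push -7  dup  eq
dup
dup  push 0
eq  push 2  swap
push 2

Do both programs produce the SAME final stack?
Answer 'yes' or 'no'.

Program A trace:
  After 'push 7': [7]
  After 'push 13': [7, 13]
  After 'mul': [91]
  After 'dup': [91, 91]
  After 'push -6': [91, 91, -6]
  After 'push 0': [91, 91, -6, 0]
  After 'push -1': [91, 91, -6, 0, -1]
  After 'swap': [91, 91, -6, -1, 0]
  After 'eq': [91, 91, -6, 0]
Program A final stack: [91, 91, -6, 0]

Program B trace:
  After 'push -7': [-7]
  After 'dup': [-7, -7]
  After 'eq': [1]
  After 'dup': [1, 1]
  After 'dup': [1, 1, 1]
  After 'push 0': [1, 1, 1, 0]
  After 'eq': [1, 1, 0]
  After 'push 2': [1, 1, 0, 2]
  After 'swap': [1, 1, 2, 0]
  After 'push 2': [1, 1, 2, 0, 2]
Program B final stack: [1, 1, 2, 0, 2]
Same: no

Answer: no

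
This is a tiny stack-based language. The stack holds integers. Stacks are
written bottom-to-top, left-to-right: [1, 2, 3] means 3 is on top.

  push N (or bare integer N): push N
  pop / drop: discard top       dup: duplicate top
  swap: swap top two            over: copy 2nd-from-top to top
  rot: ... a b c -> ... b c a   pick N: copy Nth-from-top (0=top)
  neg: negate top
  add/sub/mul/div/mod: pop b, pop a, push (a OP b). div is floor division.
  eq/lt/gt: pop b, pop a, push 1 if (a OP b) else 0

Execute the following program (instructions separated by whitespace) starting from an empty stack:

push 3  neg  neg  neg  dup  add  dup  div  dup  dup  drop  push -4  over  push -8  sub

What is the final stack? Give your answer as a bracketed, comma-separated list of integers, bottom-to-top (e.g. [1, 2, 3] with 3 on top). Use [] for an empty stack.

After 'push 3': [3]
After 'neg': [-3]
After 'neg': [3]
After 'neg': [-3]
After 'dup': [-3, -3]
After 'add': [-6]
After 'dup': [-6, -6]
After 'div': [1]
After 'dup': [1, 1]
After 'dup': [1, 1, 1]
After 'drop': [1, 1]
After 'push -4': [1, 1, -4]
After 'over': [1, 1, -4, 1]
After 'push -8': [1, 1, -4, 1, -8]
After 'sub': [1, 1, -4, 9]

Answer: [1, 1, -4, 9]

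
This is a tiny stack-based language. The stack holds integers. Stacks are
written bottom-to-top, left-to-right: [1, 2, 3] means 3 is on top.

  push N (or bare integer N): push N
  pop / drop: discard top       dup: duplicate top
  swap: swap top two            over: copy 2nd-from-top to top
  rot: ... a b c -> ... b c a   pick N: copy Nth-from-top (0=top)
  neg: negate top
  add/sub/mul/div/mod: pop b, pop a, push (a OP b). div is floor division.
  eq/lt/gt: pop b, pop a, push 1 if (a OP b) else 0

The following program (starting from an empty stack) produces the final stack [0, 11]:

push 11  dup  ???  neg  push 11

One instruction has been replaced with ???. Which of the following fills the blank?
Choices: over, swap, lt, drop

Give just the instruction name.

Stack before ???: [11, 11]
Stack after ???:  [0]
Checking each choice:
  over: produces [11, 11, -11, 11]
  swap: produces [11, -11, 11]
  lt: MATCH
  drop: produces [-11, 11]


Answer: lt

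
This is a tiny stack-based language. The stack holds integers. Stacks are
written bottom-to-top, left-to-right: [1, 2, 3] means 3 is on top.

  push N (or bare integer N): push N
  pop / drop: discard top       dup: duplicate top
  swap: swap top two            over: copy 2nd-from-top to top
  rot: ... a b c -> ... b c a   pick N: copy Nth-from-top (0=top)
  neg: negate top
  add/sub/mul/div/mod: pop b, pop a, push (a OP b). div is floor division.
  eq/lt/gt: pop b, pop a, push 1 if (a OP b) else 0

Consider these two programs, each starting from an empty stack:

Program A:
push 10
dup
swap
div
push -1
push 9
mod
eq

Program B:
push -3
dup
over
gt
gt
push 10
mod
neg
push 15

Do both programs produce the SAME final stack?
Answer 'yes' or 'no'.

Program A trace:
  After 'push 10': [10]
  After 'dup': [10, 10]
  After 'swap': [10, 10]
  After 'div': [1]
  After 'push -1': [1, -1]
  After 'push 9': [1, -1, 9]
  After 'mod': [1, 8]
  After 'eq': [0]
Program A final stack: [0]

Program B trace:
  After 'push -3': [-3]
  After 'dup': [-3, -3]
  After 'over': [-3, -3, -3]
  After 'gt': [-3, 0]
  After 'gt': [0]
  After 'push 10': [0, 10]
  After 'mod': [0]
  After 'neg': [0]
  After 'push 15': [0, 15]
Program B final stack: [0, 15]
Same: no

Answer: no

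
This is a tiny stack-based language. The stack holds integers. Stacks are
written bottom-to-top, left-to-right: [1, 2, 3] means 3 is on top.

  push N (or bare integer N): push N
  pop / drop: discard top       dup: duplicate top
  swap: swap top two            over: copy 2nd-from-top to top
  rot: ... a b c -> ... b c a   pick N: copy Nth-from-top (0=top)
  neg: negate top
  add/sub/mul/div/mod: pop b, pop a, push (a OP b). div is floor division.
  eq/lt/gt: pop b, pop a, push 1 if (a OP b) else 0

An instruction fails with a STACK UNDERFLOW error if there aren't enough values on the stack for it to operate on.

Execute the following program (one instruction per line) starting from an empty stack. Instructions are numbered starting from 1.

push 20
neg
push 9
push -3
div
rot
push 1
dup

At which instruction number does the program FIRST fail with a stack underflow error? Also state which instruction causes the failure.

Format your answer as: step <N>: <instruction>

Step 1 ('push 20'): stack = [20], depth = 1
Step 2 ('neg'): stack = [-20], depth = 1
Step 3 ('push 9'): stack = [-20, 9], depth = 2
Step 4 ('push -3'): stack = [-20, 9, -3], depth = 3
Step 5 ('div'): stack = [-20, -3], depth = 2
Step 6 ('rot'): needs 3 value(s) but depth is 2 — STACK UNDERFLOW

Answer: step 6: rot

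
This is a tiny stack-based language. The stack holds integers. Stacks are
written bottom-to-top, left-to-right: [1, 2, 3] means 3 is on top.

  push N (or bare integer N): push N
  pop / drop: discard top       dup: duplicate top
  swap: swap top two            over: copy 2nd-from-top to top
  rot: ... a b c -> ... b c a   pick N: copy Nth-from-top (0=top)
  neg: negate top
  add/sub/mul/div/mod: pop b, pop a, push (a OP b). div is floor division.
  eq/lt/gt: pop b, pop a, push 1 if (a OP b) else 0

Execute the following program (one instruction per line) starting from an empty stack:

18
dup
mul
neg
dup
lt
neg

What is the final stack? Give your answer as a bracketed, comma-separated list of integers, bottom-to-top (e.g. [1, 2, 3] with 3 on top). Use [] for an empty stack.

After 'push 18': [18]
After 'dup': [18, 18]
After 'mul': [324]
After 'neg': [-324]
After 'dup': [-324, -324]
After 'lt': [0]
After 'neg': [0]

Answer: [0]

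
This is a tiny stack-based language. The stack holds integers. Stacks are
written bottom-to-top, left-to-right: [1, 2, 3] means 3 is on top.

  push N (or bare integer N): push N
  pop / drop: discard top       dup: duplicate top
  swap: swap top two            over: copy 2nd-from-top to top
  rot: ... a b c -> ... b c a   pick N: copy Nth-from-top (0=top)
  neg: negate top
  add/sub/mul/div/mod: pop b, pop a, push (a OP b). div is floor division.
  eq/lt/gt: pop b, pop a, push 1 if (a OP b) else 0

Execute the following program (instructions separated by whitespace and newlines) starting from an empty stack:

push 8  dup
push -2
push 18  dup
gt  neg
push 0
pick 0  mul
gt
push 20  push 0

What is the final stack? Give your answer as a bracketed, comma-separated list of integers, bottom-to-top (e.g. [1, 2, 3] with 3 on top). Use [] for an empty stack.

After 'push 8': [8]
After 'dup': [8, 8]
After 'push -2': [8, 8, -2]
After 'push 18': [8, 8, -2, 18]
After 'dup': [8, 8, -2, 18, 18]
After 'gt': [8, 8, -2, 0]
After 'neg': [8, 8, -2, 0]
After 'push 0': [8, 8, -2, 0, 0]
After 'pick 0': [8, 8, -2, 0, 0, 0]
After 'mul': [8, 8, -2, 0, 0]
After 'gt': [8, 8, -2, 0]
After 'push 20': [8, 8, -2, 0, 20]
After 'push 0': [8, 8, -2, 0, 20, 0]

Answer: [8, 8, -2, 0, 20, 0]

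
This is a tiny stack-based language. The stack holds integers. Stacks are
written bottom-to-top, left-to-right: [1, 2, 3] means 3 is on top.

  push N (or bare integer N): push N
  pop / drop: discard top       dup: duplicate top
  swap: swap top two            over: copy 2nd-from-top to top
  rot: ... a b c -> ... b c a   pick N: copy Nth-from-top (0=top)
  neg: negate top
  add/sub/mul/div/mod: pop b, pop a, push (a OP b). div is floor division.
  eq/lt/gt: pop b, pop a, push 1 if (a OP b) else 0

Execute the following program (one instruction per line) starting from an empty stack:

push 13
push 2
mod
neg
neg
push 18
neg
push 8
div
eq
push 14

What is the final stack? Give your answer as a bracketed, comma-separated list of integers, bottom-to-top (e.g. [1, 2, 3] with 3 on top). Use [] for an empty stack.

Answer: [0, 14]

Derivation:
After 'push 13': [13]
After 'push 2': [13, 2]
After 'mod': [1]
After 'neg': [-1]
After 'neg': [1]
After 'push 18': [1, 18]
After 'neg': [1, -18]
After 'push 8': [1, -18, 8]
After 'div': [1, -3]
After 'eq': [0]
After 'push 14': [0, 14]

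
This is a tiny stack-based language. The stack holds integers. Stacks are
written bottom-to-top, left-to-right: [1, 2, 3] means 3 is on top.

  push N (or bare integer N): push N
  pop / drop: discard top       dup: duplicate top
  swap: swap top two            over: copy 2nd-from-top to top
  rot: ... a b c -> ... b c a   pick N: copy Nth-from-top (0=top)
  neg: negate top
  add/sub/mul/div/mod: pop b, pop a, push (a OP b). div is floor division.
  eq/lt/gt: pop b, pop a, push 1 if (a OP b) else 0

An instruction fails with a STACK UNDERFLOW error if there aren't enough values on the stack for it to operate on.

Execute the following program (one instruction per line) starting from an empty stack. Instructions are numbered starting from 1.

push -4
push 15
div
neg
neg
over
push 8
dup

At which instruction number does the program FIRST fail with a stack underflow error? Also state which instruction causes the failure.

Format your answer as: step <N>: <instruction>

Answer: step 6: over

Derivation:
Step 1 ('push -4'): stack = [-4], depth = 1
Step 2 ('push 15'): stack = [-4, 15], depth = 2
Step 3 ('div'): stack = [-1], depth = 1
Step 4 ('neg'): stack = [1], depth = 1
Step 5 ('neg'): stack = [-1], depth = 1
Step 6 ('over'): needs 2 value(s) but depth is 1 — STACK UNDERFLOW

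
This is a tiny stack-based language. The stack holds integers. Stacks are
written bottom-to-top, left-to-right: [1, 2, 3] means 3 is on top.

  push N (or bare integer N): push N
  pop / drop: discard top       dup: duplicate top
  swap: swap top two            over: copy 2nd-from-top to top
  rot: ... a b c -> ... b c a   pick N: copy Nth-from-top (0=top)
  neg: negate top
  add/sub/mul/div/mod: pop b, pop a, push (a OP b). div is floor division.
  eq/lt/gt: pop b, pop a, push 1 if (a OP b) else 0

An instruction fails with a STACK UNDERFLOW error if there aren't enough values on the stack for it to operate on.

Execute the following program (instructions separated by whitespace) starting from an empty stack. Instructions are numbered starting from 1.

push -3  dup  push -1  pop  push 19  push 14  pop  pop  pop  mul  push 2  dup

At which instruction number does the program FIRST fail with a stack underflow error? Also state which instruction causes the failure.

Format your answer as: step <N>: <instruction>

Answer: step 10: mul

Derivation:
Step 1 ('push -3'): stack = [-3], depth = 1
Step 2 ('dup'): stack = [-3, -3], depth = 2
Step 3 ('push -1'): stack = [-3, -3, -1], depth = 3
Step 4 ('pop'): stack = [-3, -3], depth = 2
Step 5 ('push 19'): stack = [-3, -3, 19], depth = 3
Step 6 ('push 14'): stack = [-3, -3, 19, 14], depth = 4
Step 7 ('pop'): stack = [-3, -3, 19], depth = 3
Step 8 ('pop'): stack = [-3, -3], depth = 2
Step 9 ('pop'): stack = [-3], depth = 1
Step 10 ('mul'): needs 2 value(s) but depth is 1 — STACK UNDERFLOW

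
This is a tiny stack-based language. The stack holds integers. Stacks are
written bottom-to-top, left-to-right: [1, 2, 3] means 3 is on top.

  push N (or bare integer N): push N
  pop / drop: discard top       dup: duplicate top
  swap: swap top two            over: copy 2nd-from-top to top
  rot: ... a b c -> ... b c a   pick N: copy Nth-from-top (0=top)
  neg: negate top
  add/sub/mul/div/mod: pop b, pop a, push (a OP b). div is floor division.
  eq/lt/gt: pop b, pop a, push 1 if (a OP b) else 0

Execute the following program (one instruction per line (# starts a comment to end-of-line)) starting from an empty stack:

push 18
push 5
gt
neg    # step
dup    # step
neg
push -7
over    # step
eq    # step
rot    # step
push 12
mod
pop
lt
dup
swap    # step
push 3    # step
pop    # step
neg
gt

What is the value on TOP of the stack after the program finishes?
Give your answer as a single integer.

After 'push 18': [18]
After 'push 5': [18, 5]
After 'gt': [1]
After 'neg': [-1]
After 'dup': [-1, -1]
After 'neg': [-1, 1]
After 'push -7': [-1, 1, -7]
After 'over': [-1, 1, -7, 1]
After 'eq': [-1, 1, 0]
After 'rot': [1, 0, -1]
After 'push 12': [1, 0, -1, 12]
After 'mod': [1, 0, 11]
After 'pop': [1, 0]
After 'lt': [0]
After 'dup': [0, 0]
After 'swap': [0, 0]
After 'push 3': [0, 0, 3]
After 'pop': [0, 0]
After 'neg': [0, 0]
After 'gt': [0]

Answer: 0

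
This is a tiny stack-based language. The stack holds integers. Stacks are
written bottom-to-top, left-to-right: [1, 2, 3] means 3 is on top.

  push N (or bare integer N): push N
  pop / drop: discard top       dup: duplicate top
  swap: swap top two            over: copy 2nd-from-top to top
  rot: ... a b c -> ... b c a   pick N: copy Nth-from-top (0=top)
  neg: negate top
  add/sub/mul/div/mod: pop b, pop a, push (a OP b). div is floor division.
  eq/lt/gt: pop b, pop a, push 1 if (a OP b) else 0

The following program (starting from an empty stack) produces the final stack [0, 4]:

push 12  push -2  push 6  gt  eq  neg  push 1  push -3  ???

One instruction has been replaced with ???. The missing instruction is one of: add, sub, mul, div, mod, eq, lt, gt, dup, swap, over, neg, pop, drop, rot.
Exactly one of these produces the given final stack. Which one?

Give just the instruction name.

Stack before ???: [0, 1, -3]
Stack after ???:  [0, 4]
The instruction that transforms [0, 1, -3] -> [0, 4] is: sub

Answer: sub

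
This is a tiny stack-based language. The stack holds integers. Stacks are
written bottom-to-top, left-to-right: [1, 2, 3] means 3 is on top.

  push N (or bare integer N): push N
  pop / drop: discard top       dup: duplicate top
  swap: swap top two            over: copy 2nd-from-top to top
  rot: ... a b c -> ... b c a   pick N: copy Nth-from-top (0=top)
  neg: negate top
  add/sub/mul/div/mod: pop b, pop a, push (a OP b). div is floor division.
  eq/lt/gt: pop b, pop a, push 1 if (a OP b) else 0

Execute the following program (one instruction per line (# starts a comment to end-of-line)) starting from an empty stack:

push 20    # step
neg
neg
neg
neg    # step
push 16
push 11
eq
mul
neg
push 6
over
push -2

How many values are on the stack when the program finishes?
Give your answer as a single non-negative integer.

Answer: 4

Derivation:
After 'push 20': stack = [20] (depth 1)
After 'neg': stack = [-20] (depth 1)
After 'neg': stack = [20] (depth 1)
After 'neg': stack = [-20] (depth 1)
After 'neg': stack = [20] (depth 1)
After 'push 16': stack = [20, 16] (depth 2)
After 'push 11': stack = [20, 16, 11] (depth 3)
After 'eq': stack = [20, 0] (depth 2)
After 'mul': stack = [0] (depth 1)
After 'neg': stack = [0] (depth 1)
After 'push 6': stack = [0, 6] (depth 2)
After 'over': stack = [0, 6, 0] (depth 3)
After 'push -2': stack = [0, 6, 0, -2] (depth 4)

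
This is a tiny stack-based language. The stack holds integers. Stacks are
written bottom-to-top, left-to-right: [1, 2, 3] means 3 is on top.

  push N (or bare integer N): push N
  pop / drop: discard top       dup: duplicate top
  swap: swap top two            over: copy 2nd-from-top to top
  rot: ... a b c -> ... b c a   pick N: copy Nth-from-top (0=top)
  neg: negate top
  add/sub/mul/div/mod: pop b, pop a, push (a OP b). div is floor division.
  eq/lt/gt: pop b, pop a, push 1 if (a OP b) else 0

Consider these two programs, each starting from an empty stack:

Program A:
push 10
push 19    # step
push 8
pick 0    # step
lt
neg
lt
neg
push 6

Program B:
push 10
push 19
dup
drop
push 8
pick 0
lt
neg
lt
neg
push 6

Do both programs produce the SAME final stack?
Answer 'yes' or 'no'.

Answer: yes

Derivation:
Program A trace:
  After 'push 10': [10]
  After 'push 19': [10, 19]
  After 'push 8': [10, 19, 8]
  After 'pick 0': [10, 19, 8, 8]
  After 'lt': [10, 19, 0]
  After 'neg': [10, 19, 0]
  After 'lt': [10, 0]
  After 'neg': [10, 0]
  After 'push 6': [10, 0, 6]
Program A final stack: [10, 0, 6]

Program B trace:
  After 'push 10': [10]
  After 'push 19': [10, 19]
  After 'dup': [10, 19, 19]
  After 'drop': [10, 19]
  After 'push 8': [10, 19, 8]
  After 'pick 0': [10, 19, 8, 8]
  After 'lt': [10, 19, 0]
  After 'neg': [10, 19, 0]
  After 'lt': [10, 0]
  After 'neg': [10, 0]
  After 'push 6': [10, 0, 6]
Program B final stack: [10, 0, 6]
Same: yes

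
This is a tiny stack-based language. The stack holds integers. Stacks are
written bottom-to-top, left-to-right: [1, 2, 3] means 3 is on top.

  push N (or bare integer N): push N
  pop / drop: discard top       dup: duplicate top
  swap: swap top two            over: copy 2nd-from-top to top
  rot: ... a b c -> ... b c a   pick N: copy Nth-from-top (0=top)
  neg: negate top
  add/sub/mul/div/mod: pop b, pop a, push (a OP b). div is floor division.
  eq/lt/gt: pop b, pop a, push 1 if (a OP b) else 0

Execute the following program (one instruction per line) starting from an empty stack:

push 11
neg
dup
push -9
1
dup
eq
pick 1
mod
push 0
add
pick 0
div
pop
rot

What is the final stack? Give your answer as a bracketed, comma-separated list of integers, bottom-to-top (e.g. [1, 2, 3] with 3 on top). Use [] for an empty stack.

Answer: [-11, -9, -11]

Derivation:
After 'push 11': [11]
After 'neg': [-11]
After 'dup': [-11, -11]
After 'push -9': [-11, -11, -9]
After 'push 1': [-11, -11, -9, 1]
After 'dup': [-11, -11, -9, 1, 1]
After 'eq': [-11, -11, -9, 1]
After 'pick 1': [-11, -11, -9, 1, -9]
After 'mod': [-11, -11, -9, -8]
After 'push 0': [-11, -11, -9, -8, 0]
After 'add': [-11, -11, -9, -8]
After 'pick 0': [-11, -11, -9, -8, -8]
After 'div': [-11, -11, -9, 1]
After 'pop': [-11, -11, -9]
After 'rot': [-11, -9, -11]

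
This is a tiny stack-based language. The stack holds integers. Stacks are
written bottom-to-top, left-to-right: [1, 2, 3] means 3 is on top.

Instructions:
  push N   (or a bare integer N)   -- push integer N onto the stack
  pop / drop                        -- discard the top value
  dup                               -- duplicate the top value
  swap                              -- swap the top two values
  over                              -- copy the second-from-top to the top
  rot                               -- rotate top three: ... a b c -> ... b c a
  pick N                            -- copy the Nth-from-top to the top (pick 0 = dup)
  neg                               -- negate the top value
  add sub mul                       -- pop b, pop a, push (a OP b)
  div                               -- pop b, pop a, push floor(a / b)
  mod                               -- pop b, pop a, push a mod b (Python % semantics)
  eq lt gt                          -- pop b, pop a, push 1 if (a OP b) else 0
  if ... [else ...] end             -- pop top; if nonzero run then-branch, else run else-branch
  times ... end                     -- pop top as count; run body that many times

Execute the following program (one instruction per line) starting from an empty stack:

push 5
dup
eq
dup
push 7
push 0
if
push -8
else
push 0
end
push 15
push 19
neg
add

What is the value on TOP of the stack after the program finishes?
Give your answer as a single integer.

Answer: -4

Derivation:
After 'push 5': [5]
After 'dup': [5, 5]
After 'eq': [1]
After 'dup': [1, 1]
After 'push 7': [1, 1, 7]
After 'push 0': [1, 1, 7, 0]
After 'if': [1, 1, 7]
After 'push 0': [1, 1, 7, 0]
After 'push 15': [1, 1, 7, 0, 15]
After 'push 19': [1, 1, 7, 0, 15, 19]
After 'neg': [1, 1, 7, 0, 15, -19]
After 'add': [1, 1, 7, 0, -4]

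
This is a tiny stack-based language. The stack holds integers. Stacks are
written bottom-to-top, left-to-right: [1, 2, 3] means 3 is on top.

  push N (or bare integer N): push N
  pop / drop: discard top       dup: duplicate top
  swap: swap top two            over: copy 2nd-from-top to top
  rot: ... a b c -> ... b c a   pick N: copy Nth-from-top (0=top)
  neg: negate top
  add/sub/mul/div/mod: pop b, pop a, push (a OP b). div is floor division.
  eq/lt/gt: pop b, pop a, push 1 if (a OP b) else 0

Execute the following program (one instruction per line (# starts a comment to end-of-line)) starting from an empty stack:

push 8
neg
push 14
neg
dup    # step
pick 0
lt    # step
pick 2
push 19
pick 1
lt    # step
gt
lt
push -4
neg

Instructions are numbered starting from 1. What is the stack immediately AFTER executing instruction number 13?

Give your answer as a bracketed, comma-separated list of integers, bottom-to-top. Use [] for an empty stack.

Answer: [-8, -14, 0]

Derivation:
Step 1 ('push 8'): [8]
Step 2 ('neg'): [-8]
Step 3 ('push 14'): [-8, 14]
Step 4 ('neg'): [-8, -14]
Step 5 ('dup'): [-8, -14, -14]
Step 6 ('pick 0'): [-8, -14, -14, -14]
Step 7 ('lt'): [-8, -14, 0]
Step 8 ('pick 2'): [-8, -14, 0, -8]
Step 9 ('push 19'): [-8, -14, 0, -8, 19]
Step 10 ('pick 1'): [-8, -14, 0, -8, 19, -8]
Step 11 ('lt'): [-8, -14, 0, -8, 0]
Step 12 ('gt'): [-8, -14, 0, 0]
Step 13 ('lt'): [-8, -14, 0]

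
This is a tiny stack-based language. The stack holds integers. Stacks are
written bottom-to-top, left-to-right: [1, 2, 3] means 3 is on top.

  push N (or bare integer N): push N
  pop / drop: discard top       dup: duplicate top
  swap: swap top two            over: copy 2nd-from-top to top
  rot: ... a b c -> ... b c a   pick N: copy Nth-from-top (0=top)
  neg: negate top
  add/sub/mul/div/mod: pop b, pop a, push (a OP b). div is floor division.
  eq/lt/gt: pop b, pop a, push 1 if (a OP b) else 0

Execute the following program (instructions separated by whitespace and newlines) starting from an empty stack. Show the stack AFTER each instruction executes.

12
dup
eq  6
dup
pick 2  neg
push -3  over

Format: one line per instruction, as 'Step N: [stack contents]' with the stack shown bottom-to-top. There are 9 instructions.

Step 1: [12]
Step 2: [12, 12]
Step 3: [1]
Step 4: [1, 6]
Step 5: [1, 6, 6]
Step 6: [1, 6, 6, 1]
Step 7: [1, 6, 6, -1]
Step 8: [1, 6, 6, -1, -3]
Step 9: [1, 6, 6, -1, -3, -1]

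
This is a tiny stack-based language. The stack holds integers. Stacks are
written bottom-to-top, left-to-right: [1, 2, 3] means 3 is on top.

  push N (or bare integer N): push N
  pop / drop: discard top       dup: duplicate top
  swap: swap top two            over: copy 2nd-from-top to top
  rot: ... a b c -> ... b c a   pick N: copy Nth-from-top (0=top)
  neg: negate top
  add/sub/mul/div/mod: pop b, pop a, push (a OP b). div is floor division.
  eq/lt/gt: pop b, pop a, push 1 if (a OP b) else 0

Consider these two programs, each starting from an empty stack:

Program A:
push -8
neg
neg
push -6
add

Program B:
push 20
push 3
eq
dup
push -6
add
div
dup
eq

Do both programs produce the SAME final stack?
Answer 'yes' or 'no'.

Program A trace:
  After 'push -8': [-8]
  After 'neg': [8]
  After 'neg': [-8]
  After 'push -6': [-8, -6]
  After 'add': [-14]
Program A final stack: [-14]

Program B trace:
  After 'push 20': [20]
  After 'push 3': [20, 3]
  After 'eq': [0]
  After 'dup': [0, 0]
  After 'push -6': [0, 0, -6]
  After 'add': [0, -6]
  After 'div': [0]
  After 'dup': [0, 0]
  After 'eq': [1]
Program B final stack: [1]
Same: no

Answer: no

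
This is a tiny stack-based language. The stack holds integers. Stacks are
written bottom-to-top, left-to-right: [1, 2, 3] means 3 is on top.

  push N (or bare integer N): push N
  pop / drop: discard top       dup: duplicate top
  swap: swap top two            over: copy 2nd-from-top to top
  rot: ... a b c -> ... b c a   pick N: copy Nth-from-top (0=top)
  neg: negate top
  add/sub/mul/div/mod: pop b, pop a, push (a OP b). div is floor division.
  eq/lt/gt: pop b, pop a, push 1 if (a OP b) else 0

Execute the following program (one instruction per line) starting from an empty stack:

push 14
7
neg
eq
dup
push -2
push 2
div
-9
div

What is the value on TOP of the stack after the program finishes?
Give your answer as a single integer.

Answer: 0

Derivation:
After 'push 14': [14]
After 'push 7': [14, 7]
After 'neg': [14, -7]
After 'eq': [0]
After 'dup': [0, 0]
After 'push -2': [0, 0, -2]
After 'push 2': [0, 0, -2, 2]
After 'div': [0, 0, -1]
After 'push -9': [0, 0, -1, -9]
After 'div': [0, 0, 0]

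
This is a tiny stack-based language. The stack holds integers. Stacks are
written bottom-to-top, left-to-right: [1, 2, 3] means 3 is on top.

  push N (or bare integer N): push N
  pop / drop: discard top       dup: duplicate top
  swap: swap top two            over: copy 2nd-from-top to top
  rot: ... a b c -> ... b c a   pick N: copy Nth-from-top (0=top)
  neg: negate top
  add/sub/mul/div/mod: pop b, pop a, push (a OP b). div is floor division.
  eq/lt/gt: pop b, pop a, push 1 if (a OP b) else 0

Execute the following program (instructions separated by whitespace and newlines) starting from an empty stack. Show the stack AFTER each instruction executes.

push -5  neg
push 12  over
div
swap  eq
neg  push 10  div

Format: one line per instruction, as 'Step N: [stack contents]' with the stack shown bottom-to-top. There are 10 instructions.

Step 1: [-5]
Step 2: [5]
Step 3: [5, 12]
Step 4: [5, 12, 5]
Step 5: [5, 2]
Step 6: [2, 5]
Step 7: [0]
Step 8: [0]
Step 9: [0, 10]
Step 10: [0]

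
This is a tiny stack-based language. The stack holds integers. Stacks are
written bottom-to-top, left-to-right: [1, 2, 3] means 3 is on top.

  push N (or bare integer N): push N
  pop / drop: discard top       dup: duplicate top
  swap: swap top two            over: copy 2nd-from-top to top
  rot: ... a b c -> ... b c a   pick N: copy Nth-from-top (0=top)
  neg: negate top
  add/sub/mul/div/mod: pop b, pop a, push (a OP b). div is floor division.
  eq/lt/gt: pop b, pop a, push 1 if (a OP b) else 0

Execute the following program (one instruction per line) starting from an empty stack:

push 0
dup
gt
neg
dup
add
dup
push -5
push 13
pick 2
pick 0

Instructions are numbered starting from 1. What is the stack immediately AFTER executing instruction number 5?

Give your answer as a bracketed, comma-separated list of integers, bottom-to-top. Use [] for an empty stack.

Answer: [0, 0]

Derivation:
Step 1 ('push 0'): [0]
Step 2 ('dup'): [0, 0]
Step 3 ('gt'): [0]
Step 4 ('neg'): [0]
Step 5 ('dup'): [0, 0]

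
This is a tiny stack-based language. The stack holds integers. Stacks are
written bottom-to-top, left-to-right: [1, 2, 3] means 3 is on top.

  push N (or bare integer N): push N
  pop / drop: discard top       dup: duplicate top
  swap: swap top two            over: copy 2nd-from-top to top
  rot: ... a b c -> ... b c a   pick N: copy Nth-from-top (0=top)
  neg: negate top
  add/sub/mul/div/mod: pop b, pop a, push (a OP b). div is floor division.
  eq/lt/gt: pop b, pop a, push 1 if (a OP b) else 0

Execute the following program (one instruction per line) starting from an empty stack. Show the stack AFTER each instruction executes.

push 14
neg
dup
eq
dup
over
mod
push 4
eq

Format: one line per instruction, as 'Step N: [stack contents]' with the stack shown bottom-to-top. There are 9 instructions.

Step 1: [14]
Step 2: [-14]
Step 3: [-14, -14]
Step 4: [1]
Step 5: [1, 1]
Step 6: [1, 1, 1]
Step 7: [1, 0]
Step 8: [1, 0, 4]
Step 9: [1, 0]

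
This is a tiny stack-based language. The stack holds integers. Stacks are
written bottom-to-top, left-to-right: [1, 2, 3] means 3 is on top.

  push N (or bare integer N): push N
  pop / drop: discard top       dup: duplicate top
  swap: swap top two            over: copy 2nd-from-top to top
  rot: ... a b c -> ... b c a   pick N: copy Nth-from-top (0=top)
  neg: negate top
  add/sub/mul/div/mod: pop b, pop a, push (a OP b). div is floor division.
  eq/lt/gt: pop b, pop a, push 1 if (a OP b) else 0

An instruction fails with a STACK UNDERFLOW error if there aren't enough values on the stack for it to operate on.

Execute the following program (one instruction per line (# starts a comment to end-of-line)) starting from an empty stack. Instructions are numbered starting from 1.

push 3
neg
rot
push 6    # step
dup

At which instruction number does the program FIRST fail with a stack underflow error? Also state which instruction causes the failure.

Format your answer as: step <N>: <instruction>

Step 1 ('push 3'): stack = [3], depth = 1
Step 2 ('neg'): stack = [-3], depth = 1
Step 3 ('rot'): needs 3 value(s) but depth is 1 — STACK UNDERFLOW

Answer: step 3: rot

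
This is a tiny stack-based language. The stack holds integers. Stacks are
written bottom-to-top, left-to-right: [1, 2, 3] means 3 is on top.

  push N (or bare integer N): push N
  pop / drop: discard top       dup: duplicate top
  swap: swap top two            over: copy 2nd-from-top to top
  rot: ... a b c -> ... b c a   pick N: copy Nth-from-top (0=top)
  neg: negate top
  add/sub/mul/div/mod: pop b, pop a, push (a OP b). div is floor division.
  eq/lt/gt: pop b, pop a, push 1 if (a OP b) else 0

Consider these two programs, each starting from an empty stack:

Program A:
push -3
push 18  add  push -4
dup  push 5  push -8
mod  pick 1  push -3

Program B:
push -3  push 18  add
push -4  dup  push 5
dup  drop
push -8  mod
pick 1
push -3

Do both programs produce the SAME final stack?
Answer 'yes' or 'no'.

Answer: yes

Derivation:
Program A trace:
  After 'push -3': [-3]
  After 'push 18': [-3, 18]
  After 'add': [15]
  After 'push -4': [15, -4]
  After 'dup': [15, -4, -4]
  After 'push 5': [15, -4, -4, 5]
  After 'push -8': [15, -4, -4, 5, -8]
  After 'mod': [15, -4, -4, -3]
  After 'pick 1': [15, -4, -4, -3, -4]
  After 'push -3': [15, -4, -4, -3, -4, -3]
Program A final stack: [15, -4, -4, -3, -4, -3]

Program B trace:
  After 'push -3': [-3]
  After 'push 18': [-3, 18]
  After 'add': [15]
  After 'push -4': [15, -4]
  After 'dup': [15, -4, -4]
  After 'push 5': [15, -4, -4, 5]
  After 'dup': [15, -4, -4, 5, 5]
  After 'drop': [15, -4, -4, 5]
  After 'push -8': [15, -4, -4, 5, -8]
  After 'mod': [15, -4, -4, -3]
  After 'pick 1': [15, -4, -4, -3, -4]
  After 'push -3': [15, -4, -4, -3, -4, -3]
Program B final stack: [15, -4, -4, -3, -4, -3]
Same: yes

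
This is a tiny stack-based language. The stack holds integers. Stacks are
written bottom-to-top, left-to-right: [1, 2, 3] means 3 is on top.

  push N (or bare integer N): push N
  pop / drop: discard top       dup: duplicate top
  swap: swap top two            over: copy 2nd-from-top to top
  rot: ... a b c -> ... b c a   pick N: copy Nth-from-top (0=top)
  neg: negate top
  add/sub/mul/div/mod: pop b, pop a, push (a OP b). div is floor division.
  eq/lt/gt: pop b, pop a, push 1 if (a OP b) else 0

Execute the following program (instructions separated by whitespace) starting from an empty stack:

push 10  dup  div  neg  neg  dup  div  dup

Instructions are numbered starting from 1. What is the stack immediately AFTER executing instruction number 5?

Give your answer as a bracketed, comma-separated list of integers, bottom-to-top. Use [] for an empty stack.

Answer: [1]

Derivation:
Step 1 ('push 10'): [10]
Step 2 ('dup'): [10, 10]
Step 3 ('div'): [1]
Step 4 ('neg'): [-1]
Step 5 ('neg'): [1]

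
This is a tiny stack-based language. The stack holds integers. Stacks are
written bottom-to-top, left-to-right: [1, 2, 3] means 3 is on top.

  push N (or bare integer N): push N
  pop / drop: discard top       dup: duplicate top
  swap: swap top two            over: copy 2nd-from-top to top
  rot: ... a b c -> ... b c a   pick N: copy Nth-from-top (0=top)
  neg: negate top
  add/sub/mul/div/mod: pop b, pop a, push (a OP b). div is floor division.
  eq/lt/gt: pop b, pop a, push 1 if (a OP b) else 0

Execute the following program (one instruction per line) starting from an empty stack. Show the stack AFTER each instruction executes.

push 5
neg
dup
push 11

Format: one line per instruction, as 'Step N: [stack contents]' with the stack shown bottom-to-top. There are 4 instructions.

Step 1: [5]
Step 2: [-5]
Step 3: [-5, -5]
Step 4: [-5, -5, 11]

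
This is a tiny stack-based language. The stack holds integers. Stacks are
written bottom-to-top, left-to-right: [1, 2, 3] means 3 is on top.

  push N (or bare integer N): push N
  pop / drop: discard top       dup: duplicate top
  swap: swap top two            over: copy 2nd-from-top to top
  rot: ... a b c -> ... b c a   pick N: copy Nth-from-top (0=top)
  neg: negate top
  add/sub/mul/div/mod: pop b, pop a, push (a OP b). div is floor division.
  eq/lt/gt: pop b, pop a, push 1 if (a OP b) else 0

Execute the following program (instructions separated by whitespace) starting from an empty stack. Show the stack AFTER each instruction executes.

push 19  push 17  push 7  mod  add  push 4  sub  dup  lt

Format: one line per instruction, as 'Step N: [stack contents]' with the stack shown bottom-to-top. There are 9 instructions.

Step 1: [19]
Step 2: [19, 17]
Step 3: [19, 17, 7]
Step 4: [19, 3]
Step 5: [22]
Step 6: [22, 4]
Step 7: [18]
Step 8: [18, 18]
Step 9: [0]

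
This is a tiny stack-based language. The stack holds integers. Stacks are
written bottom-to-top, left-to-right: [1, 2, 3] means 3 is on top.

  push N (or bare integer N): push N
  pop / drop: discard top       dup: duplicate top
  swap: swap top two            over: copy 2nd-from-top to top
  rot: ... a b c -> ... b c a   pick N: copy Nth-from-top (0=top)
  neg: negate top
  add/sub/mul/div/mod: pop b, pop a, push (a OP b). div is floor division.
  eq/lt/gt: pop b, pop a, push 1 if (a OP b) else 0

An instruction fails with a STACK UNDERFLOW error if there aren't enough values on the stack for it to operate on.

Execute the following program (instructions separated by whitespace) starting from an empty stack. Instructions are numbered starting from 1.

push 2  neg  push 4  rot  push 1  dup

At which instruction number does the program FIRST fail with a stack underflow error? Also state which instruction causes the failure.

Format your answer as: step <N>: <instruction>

Answer: step 4: rot

Derivation:
Step 1 ('push 2'): stack = [2], depth = 1
Step 2 ('neg'): stack = [-2], depth = 1
Step 3 ('push 4'): stack = [-2, 4], depth = 2
Step 4 ('rot'): needs 3 value(s) but depth is 2 — STACK UNDERFLOW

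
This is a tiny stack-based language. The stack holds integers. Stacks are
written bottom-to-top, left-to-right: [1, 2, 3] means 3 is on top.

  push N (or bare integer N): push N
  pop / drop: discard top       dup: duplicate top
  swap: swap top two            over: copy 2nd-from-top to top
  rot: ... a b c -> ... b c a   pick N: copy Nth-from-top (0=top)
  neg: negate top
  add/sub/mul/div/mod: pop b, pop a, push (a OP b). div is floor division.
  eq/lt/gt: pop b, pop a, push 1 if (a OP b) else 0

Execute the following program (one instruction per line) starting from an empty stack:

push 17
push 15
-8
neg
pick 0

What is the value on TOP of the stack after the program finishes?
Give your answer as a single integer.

After 'push 17': [17]
After 'push 15': [17, 15]
After 'push -8': [17, 15, -8]
After 'neg': [17, 15, 8]
After 'pick 0': [17, 15, 8, 8]

Answer: 8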